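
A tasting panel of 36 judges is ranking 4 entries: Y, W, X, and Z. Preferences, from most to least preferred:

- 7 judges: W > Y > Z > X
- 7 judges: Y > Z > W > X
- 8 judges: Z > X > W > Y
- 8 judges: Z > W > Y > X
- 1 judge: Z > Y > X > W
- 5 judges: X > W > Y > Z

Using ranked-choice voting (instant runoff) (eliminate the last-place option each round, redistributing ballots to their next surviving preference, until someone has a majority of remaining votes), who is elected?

Z

Round 1: Y 7, W 7, X 5, Z 17. Eliminate X.
Round 2: Y 7, W 12, Z 17. Eliminate Y.
Round 3: W 12, Z 24. Z has a majority.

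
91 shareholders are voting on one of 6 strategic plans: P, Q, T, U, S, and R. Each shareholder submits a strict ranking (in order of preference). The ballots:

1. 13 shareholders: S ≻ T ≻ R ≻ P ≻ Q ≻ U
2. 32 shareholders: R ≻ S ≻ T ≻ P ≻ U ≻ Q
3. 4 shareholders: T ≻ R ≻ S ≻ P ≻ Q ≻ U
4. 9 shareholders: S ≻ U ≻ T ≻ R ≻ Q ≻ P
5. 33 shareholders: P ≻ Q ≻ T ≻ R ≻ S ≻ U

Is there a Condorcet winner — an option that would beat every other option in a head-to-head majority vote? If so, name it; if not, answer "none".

none

Checking pairwise contests:
T beats P 58–33.
P beats Q 82–9.
S beats T 54–37.
P beats U 82–9.
R beats S 69–22.
T beats R 59–32.
Every option loses at least one head-to-head, so there is no Condorcet winner.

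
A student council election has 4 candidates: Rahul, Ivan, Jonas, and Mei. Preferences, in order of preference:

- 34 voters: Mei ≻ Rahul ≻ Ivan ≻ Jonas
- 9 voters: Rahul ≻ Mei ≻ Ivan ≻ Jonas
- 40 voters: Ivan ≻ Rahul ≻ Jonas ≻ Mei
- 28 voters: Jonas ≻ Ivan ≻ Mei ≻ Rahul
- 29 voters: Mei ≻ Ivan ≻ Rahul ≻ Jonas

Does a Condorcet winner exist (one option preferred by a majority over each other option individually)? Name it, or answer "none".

Mei vs Rahul: 91–49 for Mei.
Mei vs Ivan: 72–68 for Mei.
Mei vs Jonas: 72–68 for Mei.
Mei beats every other option head-to-head.

Mei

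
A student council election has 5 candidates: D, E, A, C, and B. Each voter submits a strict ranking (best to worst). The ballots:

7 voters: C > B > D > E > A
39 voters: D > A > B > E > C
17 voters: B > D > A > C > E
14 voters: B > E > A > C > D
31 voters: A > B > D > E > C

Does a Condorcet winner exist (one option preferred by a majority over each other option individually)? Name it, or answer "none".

Checking pairwise contests:
B beats D 69–39.
D beats E 94–14.
D beats A 63–45.
D beats C 87–21.
A beats B 70–38.
Every option loses at least one head-to-head, so there is no Condorcet winner.

none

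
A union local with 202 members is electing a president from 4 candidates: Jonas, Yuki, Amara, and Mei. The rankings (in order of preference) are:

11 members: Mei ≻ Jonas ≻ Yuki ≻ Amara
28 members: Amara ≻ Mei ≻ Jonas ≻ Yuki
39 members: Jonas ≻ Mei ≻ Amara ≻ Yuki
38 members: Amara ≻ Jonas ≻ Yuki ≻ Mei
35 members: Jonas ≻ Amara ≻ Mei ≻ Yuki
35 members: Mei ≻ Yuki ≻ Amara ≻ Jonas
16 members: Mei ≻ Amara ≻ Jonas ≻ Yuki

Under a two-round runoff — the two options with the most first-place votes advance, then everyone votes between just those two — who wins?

Amara

Round 1 first-place votes: Jonas 74, Yuki 0, Amara 66, Mei 62.
Jonas and Amara advance.
Runoff: Jonas is preferred to Amara by 85 voters; Amara by 117.
Amara wins the runoff.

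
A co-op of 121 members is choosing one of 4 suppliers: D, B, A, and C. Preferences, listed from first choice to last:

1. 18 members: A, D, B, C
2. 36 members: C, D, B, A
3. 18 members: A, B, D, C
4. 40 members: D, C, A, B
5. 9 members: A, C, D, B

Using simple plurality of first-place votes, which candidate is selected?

A

First-place votes: D 40, B 0, A 45, C 36.
A has the most first-place votes.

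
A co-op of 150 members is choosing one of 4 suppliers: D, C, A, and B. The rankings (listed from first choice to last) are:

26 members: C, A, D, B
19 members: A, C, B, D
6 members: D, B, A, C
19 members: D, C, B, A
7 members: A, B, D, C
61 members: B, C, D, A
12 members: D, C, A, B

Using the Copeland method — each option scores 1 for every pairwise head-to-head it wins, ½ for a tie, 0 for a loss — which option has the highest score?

D: beats A; loses to C and B → score 1.
C: beats D, A, and B → score 3.
A: loses to D, C, and B → score 0.
B: beats D and A; loses to C → score 2.
C has the best pairwise record.

C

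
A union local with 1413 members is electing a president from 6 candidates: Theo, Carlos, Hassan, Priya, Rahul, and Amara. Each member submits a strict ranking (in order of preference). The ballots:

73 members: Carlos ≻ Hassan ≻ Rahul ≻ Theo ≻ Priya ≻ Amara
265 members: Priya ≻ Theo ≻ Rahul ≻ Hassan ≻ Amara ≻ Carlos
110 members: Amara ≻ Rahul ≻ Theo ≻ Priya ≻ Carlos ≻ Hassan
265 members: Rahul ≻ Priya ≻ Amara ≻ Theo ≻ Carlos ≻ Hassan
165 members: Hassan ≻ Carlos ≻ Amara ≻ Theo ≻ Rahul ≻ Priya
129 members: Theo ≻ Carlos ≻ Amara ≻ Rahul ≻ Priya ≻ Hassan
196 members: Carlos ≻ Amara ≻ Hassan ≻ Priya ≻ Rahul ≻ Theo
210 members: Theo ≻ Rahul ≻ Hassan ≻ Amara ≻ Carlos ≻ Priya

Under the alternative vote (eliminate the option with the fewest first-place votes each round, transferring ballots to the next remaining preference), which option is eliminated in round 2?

Hassan

Round 1: Theo 339, Carlos 269, Hassan 165, Priya 265, Rahul 265, Amara 110. Eliminate Amara.
Round 2: Theo 339, Carlos 269, Hassan 165, Priya 265, Rahul 375. Eliminate Hassan.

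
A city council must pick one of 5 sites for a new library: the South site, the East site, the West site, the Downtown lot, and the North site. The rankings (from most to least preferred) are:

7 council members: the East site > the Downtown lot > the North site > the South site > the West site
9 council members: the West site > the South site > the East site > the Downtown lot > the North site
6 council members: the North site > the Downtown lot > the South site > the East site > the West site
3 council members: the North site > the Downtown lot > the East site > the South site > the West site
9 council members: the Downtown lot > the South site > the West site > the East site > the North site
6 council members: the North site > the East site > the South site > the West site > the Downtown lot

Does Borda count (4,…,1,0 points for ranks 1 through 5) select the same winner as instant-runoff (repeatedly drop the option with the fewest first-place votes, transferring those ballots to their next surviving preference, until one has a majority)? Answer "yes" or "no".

Borda — scores: the South site 88, the East site 85, the West site 60, the Downtown lot 93, the North site 74. Winner: the Downtown lot.
Instant-runoff — R1 the South site 0, the East site 7, the West site 9, the Downtown lot 9, the North site 15 (the South site out); R2 the East site 7, the West site 9, the Downtown lot 9, the North site 15 (the East site out); R3 the West site 9, the Downtown lot 16, the North site 15 (the West site out); R4 the Downtown lot 25, the North site 15 (the Downtown lot winner). Winner: the Downtown lot.
The two methods agree.

yes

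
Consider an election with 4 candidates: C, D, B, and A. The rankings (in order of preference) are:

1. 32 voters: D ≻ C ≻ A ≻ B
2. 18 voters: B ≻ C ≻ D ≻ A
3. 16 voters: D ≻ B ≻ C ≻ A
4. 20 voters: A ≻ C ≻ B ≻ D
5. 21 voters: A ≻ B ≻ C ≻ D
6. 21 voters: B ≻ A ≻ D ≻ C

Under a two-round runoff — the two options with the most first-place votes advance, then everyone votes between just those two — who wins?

Round 1 first-place votes: C 0, D 48, B 39, A 41.
D and A advance.
Runoff: D is preferred to A by 66 voters; A by 62.
D wins the runoff.

D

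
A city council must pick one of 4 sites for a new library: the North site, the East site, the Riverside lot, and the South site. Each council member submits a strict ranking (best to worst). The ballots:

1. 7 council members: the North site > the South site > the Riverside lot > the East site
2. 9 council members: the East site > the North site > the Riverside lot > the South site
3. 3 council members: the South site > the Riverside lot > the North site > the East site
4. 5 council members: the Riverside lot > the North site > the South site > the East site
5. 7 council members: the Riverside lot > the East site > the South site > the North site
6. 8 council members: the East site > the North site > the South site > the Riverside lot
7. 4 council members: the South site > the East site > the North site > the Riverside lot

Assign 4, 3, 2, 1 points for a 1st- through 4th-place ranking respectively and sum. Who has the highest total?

the East site

the North site: 7·4 + 9·3 + 3·2 + 5·3 + 7·1 + 8·3 + 4·2 = 115
the East site: 7·1 + 9·4 + 3·1 + 5·1 + 7·3 + 8·4 + 4·3 = 116
the Riverside lot: 7·2 + 9·2 + 3·3 + 5·4 + 7·4 + 8·1 + 4·1 = 101
the South site: 7·3 + 9·1 + 3·4 + 5·2 + 7·2 + 8·2 + 4·4 = 98
the East site has the highest Borda score (116).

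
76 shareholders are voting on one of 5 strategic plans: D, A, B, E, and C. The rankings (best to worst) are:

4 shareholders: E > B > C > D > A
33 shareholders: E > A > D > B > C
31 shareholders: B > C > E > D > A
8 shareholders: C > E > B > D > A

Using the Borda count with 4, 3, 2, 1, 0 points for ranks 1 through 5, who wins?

D: 4·1 + 33·2 + 31·1 + 8·1 = 109
A: 4·0 + 33·3 + 31·0 + 8·0 = 99
B: 4·3 + 33·1 + 31·4 + 8·2 = 185
E: 4·4 + 33·4 + 31·2 + 8·3 = 234
C: 4·2 + 33·0 + 31·3 + 8·4 = 133
E has the highest Borda score (234).

E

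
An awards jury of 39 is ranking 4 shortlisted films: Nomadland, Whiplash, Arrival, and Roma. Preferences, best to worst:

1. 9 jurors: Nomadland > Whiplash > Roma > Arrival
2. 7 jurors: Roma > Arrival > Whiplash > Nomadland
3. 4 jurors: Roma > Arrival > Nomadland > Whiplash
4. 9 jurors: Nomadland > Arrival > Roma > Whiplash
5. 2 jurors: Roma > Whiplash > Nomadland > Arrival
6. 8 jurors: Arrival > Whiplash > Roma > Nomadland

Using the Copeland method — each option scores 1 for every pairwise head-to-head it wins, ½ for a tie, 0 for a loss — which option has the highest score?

Roma

Nomadland: beats Whiplash and Arrival; loses to Roma → score 2.
Whiplash: loses to Nomadland, Arrival, and Roma → score 0.
Arrival: beats Whiplash; loses to Nomadland and Roma → score 1.
Roma: beats Nomadland, Whiplash, and Arrival → score 3.
Roma has the best pairwise record.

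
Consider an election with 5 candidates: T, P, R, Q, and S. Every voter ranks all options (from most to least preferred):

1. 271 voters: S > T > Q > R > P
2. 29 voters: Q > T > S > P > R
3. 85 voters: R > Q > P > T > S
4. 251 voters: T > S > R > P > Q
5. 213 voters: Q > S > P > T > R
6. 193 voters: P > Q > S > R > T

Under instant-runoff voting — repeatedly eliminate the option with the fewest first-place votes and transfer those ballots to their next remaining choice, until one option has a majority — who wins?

S

Round 1: T 251, P 193, R 85, Q 242, S 271. Eliminate R.
Round 2: T 251, P 193, Q 327, S 271. Eliminate P.
Round 3: T 251, Q 520, S 271. Eliminate T.
Round 4: Q 520, S 522. S has a majority.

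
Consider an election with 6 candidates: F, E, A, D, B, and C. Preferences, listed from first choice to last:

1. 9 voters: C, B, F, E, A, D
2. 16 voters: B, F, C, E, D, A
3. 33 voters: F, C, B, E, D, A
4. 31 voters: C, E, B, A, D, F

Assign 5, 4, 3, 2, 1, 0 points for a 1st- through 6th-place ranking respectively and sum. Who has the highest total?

F: 9·3 + 16·4 + 33·5 + 31·0 = 256
E: 9·2 + 16·2 + 33·2 + 31·4 = 240
A: 9·1 + 16·0 + 33·0 + 31·2 = 71
D: 9·0 + 16·1 + 33·1 + 31·1 = 80
B: 9·4 + 16·5 + 33·3 + 31·3 = 308
C: 9·5 + 16·3 + 33·4 + 31·5 = 380
C has the highest Borda score (380).

C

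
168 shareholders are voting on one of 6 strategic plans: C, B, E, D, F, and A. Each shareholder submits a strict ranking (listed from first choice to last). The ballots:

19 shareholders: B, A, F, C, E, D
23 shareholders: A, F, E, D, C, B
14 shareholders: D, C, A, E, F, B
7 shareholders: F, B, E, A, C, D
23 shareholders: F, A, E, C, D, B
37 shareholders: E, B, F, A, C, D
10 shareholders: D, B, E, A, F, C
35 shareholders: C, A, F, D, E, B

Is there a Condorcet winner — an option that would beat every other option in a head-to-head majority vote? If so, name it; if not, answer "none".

A vs C: 119–49 for A.
A vs B: 95–73 for A.
A vs E: 114–54 for A.
A vs D: 144–24 for A.
A vs F: 101–67 for A.
A beats every other option head-to-head.

A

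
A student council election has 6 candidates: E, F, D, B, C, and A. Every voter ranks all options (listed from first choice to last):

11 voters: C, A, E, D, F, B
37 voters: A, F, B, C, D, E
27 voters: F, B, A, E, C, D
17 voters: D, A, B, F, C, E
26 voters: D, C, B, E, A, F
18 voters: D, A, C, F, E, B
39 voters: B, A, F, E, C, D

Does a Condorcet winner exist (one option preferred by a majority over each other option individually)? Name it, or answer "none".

Checking pairwise contests:
F beats E 138–37.
A beats F 148–27.
F beats D 103–72.
F beats B 93–82.
F beats C 120–55.
B beats A 92–83.
Every option loses at least one head-to-head, so there is no Condorcet winner.

none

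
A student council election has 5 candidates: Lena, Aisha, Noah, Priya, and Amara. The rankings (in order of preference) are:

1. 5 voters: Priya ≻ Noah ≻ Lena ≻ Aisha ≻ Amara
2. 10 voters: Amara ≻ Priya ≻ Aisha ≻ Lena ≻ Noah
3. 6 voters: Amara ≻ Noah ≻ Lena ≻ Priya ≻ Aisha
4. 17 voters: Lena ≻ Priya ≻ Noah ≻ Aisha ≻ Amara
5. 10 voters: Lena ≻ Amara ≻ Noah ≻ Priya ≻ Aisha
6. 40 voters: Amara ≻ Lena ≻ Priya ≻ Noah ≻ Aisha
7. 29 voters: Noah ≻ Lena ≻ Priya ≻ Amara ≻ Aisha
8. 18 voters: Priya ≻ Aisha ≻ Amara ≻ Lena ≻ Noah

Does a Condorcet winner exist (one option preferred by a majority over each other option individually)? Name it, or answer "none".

Checking pairwise contests:
Amara beats Lena 74–61.
Lena beats Aisha 107–28.
Lena beats Noah 95–40.
Lena beats Priya 102–33.
Priya beats Amara 69–66.
Every option loses at least one head-to-head, so there is no Condorcet winner.

none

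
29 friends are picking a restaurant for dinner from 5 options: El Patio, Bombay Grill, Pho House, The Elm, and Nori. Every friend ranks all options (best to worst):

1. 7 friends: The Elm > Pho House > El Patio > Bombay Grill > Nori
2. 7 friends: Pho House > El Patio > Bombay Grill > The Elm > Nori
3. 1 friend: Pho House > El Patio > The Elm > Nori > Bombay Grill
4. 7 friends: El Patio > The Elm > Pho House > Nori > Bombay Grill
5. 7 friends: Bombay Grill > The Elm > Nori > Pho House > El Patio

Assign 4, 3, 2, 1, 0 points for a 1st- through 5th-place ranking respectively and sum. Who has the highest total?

El Patio: 7·2 + 7·3 + 1·3 + 7·4 + 7·0 = 66
Bombay Grill: 7·1 + 7·2 + 1·0 + 7·0 + 7·4 = 49
Pho House: 7·3 + 7·4 + 1·4 + 7·2 + 7·1 = 74
The Elm: 7·4 + 7·1 + 1·2 + 7·3 + 7·3 = 79
Nori: 7·0 + 7·0 + 1·1 + 7·1 + 7·2 = 22
The Elm has the highest Borda score (79).

The Elm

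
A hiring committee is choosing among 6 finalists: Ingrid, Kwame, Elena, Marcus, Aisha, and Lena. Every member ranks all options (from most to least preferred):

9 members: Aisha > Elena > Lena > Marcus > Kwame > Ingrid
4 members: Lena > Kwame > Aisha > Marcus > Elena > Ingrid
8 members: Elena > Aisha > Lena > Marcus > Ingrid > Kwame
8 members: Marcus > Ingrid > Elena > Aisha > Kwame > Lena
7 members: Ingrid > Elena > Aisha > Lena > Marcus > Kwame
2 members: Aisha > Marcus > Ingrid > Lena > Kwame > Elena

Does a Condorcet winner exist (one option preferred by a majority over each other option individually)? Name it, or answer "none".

Elena

Elena vs Ingrid: 21–17 for Elena.
Elena vs Kwame: 32–6 for Elena.
Elena vs Marcus: 24–14 for Elena.
Elena vs Aisha: 23–15 for Elena.
Elena vs Lena: 32–6 for Elena.
Elena beats every other option head-to-head.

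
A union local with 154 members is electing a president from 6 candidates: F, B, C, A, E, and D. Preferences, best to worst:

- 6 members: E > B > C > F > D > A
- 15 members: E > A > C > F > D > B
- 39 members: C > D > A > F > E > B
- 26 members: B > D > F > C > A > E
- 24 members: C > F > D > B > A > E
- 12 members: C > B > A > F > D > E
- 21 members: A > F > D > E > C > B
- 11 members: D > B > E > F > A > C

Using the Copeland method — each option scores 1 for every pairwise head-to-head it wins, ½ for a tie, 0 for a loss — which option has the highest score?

F: beats B, E, and D; loses to C and A → score 3.
B: beats A; loses to F, C, E, and D → score 1.
C: beats F, B, A, E, and D → score 5.
A: beats F and E; loses to B, C, and D → score 2.
E: beats B; loses to F, C, A, and D → score 1.
D: beats B, A, and E; loses to F and C → score 3.
C has the best pairwise record.

C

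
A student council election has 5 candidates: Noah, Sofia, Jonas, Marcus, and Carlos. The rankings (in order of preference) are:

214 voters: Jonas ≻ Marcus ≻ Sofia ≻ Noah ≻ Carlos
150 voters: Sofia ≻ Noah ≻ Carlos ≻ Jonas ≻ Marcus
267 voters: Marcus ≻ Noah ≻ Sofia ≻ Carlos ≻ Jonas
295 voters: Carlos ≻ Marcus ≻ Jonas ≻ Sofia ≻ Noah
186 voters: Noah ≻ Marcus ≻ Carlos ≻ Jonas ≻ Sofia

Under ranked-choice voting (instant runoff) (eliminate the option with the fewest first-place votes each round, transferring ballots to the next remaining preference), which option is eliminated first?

Round 1: Noah 186, Sofia 150, Jonas 214, Marcus 267, Carlos 295. Eliminate Sofia.

Sofia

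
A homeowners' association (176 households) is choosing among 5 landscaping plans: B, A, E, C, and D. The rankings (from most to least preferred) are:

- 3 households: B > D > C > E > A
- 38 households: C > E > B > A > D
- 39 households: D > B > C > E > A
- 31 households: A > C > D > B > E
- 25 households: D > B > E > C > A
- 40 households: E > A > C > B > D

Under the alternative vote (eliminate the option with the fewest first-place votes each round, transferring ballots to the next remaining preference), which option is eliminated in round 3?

E

Round 1: B 3, A 31, E 40, C 38, D 64. Eliminate B.
Round 2: A 31, E 40, C 38, D 67. Eliminate A.
Round 3: E 40, C 69, D 67. Eliminate E.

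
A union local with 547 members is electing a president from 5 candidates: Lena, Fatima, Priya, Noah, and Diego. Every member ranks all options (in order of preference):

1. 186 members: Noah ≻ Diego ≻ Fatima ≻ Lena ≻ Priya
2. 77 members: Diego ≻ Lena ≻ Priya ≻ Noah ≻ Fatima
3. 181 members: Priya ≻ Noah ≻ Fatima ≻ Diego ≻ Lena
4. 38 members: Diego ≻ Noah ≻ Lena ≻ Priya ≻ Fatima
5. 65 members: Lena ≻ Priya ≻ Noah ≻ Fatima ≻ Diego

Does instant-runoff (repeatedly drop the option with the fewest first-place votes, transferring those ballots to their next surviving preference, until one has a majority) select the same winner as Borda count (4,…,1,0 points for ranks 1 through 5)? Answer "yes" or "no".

no

Instant-runoff — R1 Lena 65, Fatima 0, Priya 181, Noah 186, Diego 115 (Fatima out); R2 Lena 65, Priya 181, Noah 186, Diego 115 (Lena out); R3 Priya 246, Noah 186, Diego 115 (Diego out); R4 Priya 323, Noah 224 (Priya winner). Winner: Priya.
Borda — scores: Lena 753, Fatima 799, Priya 1111, Noah 1608, Diego 1199. Winner: Noah.
The two methods disagree.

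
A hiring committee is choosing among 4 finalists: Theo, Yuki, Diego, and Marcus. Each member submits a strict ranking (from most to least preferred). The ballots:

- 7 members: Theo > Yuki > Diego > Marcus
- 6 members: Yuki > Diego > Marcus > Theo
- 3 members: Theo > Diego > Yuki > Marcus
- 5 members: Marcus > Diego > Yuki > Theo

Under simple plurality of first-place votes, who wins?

Theo

First-place votes: Theo 10, Yuki 6, Diego 0, Marcus 5.
Theo has the most first-place votes.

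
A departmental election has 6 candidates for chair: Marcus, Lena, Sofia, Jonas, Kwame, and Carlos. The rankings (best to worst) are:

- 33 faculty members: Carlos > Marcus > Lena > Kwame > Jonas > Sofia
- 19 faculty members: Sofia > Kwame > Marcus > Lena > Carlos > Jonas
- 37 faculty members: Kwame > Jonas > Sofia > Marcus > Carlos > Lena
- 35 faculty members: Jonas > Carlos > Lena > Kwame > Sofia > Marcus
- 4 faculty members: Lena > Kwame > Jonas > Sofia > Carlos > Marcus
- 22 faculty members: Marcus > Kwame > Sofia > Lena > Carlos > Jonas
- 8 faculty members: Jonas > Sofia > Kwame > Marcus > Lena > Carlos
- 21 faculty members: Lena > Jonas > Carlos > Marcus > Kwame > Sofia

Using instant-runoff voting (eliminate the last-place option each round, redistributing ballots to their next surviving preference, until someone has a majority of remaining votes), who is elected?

Kwame

Round 1: Marcus 22, Lena 25, Sofia 19, Jonas 43, Kwame 37, Carlos 33. Eliminate Sofia.
Round 2: Marcus 22, Lena 25, Jonas 43, Kwame 56, Carlos 33. Eliminate Marcus.
Round 3: Lena 25, Jonas 43, Kwame 78, Carlos 33. Eliminate Lena.
Round 4: Jonas 64, Kwame 82, Carlos 33. Eliminate Carlos.
Round 5: Jonas 64, Kwame 115. Kwame has a majority.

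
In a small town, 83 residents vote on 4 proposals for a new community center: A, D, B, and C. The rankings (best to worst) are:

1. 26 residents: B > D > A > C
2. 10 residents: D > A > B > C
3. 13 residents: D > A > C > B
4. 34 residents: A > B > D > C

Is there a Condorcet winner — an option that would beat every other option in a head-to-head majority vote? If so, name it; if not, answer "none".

Checking pairwise contests:
D beats A 49–34.
B beats D 60–23.
A beats B 57–26.
A beats C 83–0.
Every option loses at least one head-to-head, so there is no Condorcet winner.

none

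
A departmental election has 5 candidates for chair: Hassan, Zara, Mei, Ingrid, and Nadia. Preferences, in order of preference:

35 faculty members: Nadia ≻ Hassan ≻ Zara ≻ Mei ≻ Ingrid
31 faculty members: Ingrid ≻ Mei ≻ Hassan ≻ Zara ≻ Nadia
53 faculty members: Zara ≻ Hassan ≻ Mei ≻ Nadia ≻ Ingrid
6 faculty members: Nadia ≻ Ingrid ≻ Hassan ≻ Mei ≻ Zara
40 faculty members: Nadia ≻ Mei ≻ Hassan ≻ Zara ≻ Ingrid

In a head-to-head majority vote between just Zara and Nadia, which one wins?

Zara

Voters preferring Zara to Nadia: 84; preferring Nadia to Zara: 81.
Zara wins the head-to-head.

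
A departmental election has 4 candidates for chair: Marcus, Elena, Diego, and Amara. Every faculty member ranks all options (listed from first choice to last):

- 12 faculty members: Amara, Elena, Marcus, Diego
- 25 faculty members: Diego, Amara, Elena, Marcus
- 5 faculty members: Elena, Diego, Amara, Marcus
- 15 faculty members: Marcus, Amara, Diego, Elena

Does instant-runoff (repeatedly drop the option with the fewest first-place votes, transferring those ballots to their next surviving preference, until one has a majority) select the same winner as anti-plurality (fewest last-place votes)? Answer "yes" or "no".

no

Instant-runoff — R1 Marcus 15, Elena 5, Diego 25, Amara 12 (Elena out); R2 Marcus 15, Diego 30, Amara 12 (Diego winner). Winner: Diego.
Anti-plurality — last-place votes: Marcus 30, Elena 15, Diego 12, Amara 0. Winner: Amara.
The two methods disagree.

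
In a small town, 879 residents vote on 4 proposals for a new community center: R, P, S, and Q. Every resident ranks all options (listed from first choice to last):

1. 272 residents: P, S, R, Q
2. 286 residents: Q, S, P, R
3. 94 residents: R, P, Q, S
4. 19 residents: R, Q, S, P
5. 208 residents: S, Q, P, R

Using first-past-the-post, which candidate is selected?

First-place votes: R 113, P 272, S 208, Q 286.
Q has the most first-place votes.

Q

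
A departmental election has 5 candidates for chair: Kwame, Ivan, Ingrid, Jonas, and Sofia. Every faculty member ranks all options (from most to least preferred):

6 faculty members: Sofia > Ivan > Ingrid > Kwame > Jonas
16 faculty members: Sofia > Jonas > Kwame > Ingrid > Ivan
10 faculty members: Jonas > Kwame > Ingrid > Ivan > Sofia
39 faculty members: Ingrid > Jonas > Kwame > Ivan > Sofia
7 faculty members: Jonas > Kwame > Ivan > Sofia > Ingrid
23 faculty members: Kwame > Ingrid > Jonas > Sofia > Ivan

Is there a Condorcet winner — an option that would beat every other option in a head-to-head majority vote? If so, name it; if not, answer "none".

Checking pairwise contests:
Jonas beats Kwame 72–29.
Kwame beats Ivan 95–6.
Kwame beats Ingrid 56–45.
Ingrid beats Jonas 68–33.
Kwame beats Sofia 79–22.
Every option loses at least one head-to-head, so there is no Condorcet winner.

none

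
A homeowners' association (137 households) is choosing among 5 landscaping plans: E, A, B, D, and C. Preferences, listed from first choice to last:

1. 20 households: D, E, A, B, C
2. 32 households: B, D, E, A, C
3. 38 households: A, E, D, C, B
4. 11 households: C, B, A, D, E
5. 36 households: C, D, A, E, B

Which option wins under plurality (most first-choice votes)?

C

First-place votes: E 0, A 38, B 32, D 20, C 47.
C has the most first-place votes.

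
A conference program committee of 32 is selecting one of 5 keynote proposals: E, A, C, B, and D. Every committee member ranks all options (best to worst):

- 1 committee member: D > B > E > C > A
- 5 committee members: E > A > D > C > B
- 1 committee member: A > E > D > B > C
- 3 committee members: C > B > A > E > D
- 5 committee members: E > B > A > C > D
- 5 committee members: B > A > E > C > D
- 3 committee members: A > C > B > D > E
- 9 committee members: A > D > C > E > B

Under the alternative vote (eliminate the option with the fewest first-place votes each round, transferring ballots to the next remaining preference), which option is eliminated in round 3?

B

Round 1: E 10, A 13, C 3, B 5, D 1. Eliminate D.
Round 2: E 10, A 13, C 3, B 6. Eliminate C.
Round 3: E 10, A 13, B 9. Eliminate B.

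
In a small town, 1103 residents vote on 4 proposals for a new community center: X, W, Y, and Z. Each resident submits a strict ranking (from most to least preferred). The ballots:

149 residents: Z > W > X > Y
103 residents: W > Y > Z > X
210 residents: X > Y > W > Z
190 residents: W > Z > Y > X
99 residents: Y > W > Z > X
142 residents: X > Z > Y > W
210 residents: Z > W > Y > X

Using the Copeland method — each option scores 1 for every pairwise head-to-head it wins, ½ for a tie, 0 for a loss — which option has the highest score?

X: loses to W, Y, and Z → score 0.
W: beats X, Y, and Z → score 3.
Y: beats X; loses to W and Z → score 1.
Z: beats X and Y; loses to W → score 2.
W has the best pairwise record.

W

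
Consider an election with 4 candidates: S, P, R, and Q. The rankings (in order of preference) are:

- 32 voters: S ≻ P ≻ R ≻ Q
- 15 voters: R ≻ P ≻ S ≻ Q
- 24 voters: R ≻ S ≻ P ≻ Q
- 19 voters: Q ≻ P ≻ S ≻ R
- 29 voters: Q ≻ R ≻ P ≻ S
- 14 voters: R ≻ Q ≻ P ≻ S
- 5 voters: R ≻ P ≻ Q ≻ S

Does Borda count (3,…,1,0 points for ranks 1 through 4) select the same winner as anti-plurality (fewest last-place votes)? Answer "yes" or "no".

Borda — scores: S 178, P 209, R 264, Q 177. Winner: R.
Anti-plurality — last-place votes: S 48, P 0, R 19, Q 71. Winner: P.
The two methods disagree.

no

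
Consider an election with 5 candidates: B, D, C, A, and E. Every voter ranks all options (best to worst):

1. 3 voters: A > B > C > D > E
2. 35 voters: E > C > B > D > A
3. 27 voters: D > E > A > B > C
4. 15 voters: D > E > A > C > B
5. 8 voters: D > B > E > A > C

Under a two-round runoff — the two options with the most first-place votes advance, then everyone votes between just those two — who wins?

Round 1 first-place votes: B 0, D 50, C 0, A 3, E 35.
D and E advance.
Runoff: D is preferred to E by 53 voters; E by 35.
D wins the runoff.

D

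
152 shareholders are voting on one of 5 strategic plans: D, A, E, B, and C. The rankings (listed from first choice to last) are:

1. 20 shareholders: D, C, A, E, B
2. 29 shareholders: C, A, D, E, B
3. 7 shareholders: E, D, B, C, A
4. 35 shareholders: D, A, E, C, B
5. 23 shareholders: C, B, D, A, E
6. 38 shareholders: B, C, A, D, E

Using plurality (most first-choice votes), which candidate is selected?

D

First-place votes: D 55, A 0, E 7, B 38, C 52.
D has the most first-place votes.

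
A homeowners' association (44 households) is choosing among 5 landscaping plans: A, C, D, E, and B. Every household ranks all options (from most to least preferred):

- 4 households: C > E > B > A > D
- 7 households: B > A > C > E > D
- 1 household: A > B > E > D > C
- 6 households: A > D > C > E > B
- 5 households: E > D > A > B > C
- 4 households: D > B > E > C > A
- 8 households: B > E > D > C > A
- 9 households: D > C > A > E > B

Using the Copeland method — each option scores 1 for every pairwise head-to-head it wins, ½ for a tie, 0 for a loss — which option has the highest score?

A: beats E; loses to C, D, and B → score 1.
C: beats A and E; loses to D and B → score 2.
D: beats A, C, and B; loses to E → score 3.
E: beats D and B; loses to A and C → score 2.
B: beats A and C; loses to D and E → score 2.
D has the best pairwise record.

D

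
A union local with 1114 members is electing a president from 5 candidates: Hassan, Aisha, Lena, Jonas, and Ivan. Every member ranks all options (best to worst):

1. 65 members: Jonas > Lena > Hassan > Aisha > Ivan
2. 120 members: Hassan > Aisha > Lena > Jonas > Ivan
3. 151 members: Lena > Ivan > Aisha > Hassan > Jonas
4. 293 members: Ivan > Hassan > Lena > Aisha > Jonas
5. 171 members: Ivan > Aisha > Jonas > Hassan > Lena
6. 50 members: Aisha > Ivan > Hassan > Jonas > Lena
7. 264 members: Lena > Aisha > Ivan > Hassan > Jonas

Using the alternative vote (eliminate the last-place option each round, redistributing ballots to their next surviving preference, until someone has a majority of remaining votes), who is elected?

Round 1: Hassan 120, Aisha 50, Lena 415, Jonas 65, Ivan 464. Eliminate Aisha.
Round 2: Hassan 120, Lena 415, Jonas 65, Ivan 514. Eliminate Jonas.
Round 3: Hassan 120, Lena 480, Ivan 514. Eliminate Hassan.
Round 4: Lena 600, Ivan 514. Lena has a majority.

Lena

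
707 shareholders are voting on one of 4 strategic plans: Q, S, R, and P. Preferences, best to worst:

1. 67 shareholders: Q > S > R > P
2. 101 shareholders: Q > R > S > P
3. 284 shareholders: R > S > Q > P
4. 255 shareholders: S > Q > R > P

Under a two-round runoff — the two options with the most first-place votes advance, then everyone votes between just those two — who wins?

Round 1 first-place votes: Q 168, S 255, R 284, P 0.
R and S advance.
Runoff: R is preferred to S by 385 voters; S by 322.
R wins the runoff.

R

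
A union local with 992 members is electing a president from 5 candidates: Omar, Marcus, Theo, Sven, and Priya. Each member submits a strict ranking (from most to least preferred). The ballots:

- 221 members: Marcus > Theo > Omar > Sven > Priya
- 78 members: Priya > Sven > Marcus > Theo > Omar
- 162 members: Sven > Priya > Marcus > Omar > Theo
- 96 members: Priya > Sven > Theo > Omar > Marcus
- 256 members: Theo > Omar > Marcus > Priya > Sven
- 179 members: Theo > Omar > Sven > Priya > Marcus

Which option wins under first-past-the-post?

Theo

First-place votes: Omar 0, Marcus 221, Theo 435, Sven 162, Priya 174.
Theo has the most first-place votes.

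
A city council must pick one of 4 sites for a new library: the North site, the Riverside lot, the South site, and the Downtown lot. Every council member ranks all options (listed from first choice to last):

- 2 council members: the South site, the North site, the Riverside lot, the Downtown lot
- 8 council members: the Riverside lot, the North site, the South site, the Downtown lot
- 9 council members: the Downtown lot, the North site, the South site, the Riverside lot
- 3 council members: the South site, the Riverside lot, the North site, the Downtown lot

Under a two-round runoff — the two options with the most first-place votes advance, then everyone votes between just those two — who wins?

the Riverside lot

Round 1 first-place votes: the North site 0, the Riverside lot 8, the South site 5, the Downtown lot 9.
the Downtown lot and the Riverside lot advance.
Runoff: the Downtown lot is preferred to the Riverside lot by 9 voters; the Riverside lot by 13.
the Riverside lot wins the runoff.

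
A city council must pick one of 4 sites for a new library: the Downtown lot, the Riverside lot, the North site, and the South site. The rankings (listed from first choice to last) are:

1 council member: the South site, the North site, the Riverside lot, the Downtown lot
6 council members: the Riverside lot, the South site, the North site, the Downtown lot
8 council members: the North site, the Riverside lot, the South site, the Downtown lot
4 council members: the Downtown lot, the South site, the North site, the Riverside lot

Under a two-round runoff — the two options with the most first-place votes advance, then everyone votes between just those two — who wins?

Round 1 first-place votes: the Downtown lot 4, the Riverside lot 6, the North site 8, the South site 1.
the North site and the Riverside lot advance.
Runoff: the North site is preferred to the Riverside lot by 13 voters; the Riverside lot by 6.
the North site wins the runoff.

the North site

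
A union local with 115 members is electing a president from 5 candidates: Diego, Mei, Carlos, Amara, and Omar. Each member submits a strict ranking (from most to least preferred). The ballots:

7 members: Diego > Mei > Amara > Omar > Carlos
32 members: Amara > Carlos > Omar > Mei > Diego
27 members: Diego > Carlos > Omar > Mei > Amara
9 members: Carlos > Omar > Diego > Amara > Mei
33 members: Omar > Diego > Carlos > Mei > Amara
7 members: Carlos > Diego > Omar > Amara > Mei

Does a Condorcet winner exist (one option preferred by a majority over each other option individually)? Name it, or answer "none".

none

Checking pairwise contests:
Omar beats Diego 74–41.
Diego beats Mei 83–32.
Diego beats Carlos 67–48.
Diego beats Amara 83–32.
Carlos beats Omar 75–40.
Every option loses at least one head-to-head, so there is no Condorcet winner.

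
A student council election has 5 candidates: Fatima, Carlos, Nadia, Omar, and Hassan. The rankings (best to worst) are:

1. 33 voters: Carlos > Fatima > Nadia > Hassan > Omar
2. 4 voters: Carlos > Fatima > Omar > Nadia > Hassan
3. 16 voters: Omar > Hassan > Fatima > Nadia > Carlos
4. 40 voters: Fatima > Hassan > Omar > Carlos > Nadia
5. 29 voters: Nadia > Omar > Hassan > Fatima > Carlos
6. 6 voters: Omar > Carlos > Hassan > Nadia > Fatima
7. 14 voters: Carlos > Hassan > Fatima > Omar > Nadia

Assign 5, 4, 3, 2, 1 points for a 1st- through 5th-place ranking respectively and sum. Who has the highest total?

Fatima: 33·4 + 4·4 + 16·3 + 40·5 + 29·2 + 6·1 + 14·3 = 502
Carlos: 33·5 + 4·5 + 16·1 + 40·2 + 29·1 + 6·4 + 14·5 = 404
Nadia: 33·3 + 4·2 + 16·2 + 40·1 + 29·5 + 6·2 + 14·1 = 350
Omar: 33·1 + 4·3 + 16·5 + 40·3 + 29·4 + 6·5 + 14·2 = 419
Hassan: 33·2 + 4·1 + 16·4 + 40·4 + 29·3 + 6·3 + 14·4 = 455
Fatima has the highest Borda score (502).

Fatima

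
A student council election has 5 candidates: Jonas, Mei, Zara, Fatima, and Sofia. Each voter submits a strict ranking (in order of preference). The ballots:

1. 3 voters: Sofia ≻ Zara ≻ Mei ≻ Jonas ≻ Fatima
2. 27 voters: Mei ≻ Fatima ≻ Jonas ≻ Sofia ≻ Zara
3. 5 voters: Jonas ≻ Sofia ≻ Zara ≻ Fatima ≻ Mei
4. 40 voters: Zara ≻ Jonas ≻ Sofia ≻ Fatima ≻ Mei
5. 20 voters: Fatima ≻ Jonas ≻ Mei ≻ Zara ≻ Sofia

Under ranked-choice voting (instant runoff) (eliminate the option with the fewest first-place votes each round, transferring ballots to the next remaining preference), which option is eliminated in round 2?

Round 1: Jonas 5, Mei 27, Zara 40, Fatima 20, Sofia 3. Eliminate Sofia.
Round 2: Jonas 5, Mei 27, Zara 43, Fatima 20. Eliminate Jonas.

Jonas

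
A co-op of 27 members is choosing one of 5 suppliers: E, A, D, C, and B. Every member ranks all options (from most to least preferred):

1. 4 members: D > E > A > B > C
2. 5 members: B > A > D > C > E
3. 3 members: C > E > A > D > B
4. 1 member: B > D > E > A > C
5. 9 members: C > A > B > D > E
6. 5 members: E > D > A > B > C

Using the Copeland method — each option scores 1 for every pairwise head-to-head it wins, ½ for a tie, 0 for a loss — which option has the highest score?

A

E: loses to A, D, C, and B → score 0.
A: beats E, D, C, and B → score 4.
D: beats E and C; loses to A and B → score 2.
C: beats E; loses to A, D, and B → score 1.
B: beats E, D, and C; loses to A → score 3.
A has the best pairwise record.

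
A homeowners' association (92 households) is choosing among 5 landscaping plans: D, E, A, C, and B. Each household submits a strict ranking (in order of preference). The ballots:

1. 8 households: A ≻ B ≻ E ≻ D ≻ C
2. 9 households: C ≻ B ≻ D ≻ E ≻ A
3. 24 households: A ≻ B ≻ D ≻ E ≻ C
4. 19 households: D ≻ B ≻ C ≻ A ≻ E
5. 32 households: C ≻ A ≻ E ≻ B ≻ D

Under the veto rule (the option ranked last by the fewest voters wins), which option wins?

B

Last-place votes: D 32, E 19, A 9, C 32, B 0.
B is ranked last by the fewest voters, so B wins.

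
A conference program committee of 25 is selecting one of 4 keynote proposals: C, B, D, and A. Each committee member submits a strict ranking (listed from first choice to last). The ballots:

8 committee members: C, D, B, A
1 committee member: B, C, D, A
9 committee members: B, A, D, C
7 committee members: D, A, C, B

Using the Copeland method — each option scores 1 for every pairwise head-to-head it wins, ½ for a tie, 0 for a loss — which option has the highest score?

D

C: beats B; loses to D and A → score 1.
B: beats A; loses to C and D → score 1.
D: beats C, B, and A → score 3.
A: beats C; loses to B and D → score 1.
D has the best pairwise record.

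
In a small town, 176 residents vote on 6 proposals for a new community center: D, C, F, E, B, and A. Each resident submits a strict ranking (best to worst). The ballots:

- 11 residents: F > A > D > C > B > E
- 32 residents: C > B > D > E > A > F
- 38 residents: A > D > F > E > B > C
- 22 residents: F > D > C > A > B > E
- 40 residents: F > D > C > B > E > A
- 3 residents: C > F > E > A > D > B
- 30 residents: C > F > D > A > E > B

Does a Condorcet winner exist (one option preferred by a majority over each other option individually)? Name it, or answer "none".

F vs D: 106–70 for F.
F vs C: 111–65 for F.
F vs E: 144–32 for F.
F vs B: 144–32 for F.
F vs A: 106–70 for F.
F beats every other option head-to-head.

F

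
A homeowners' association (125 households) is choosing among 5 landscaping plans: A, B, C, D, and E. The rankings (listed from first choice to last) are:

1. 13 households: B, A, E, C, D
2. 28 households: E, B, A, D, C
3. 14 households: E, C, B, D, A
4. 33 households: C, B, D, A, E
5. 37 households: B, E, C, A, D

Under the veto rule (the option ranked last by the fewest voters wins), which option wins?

B

Last-place votes: A 14, B 0, C 28, D 50, E 33.
B is ranked last by the fewest voters, so B wins.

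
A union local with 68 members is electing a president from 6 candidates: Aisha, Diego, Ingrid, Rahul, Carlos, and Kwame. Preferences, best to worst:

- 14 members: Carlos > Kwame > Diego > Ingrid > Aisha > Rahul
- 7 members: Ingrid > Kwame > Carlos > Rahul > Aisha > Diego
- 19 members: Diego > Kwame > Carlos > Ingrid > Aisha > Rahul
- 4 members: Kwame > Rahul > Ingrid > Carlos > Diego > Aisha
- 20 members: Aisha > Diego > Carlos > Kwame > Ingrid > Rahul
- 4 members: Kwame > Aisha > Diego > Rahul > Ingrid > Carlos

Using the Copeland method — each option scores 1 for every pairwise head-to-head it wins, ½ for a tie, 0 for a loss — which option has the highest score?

Diego

Aisha: beats Rahul; loses to Diego, Ingrid, Carlos, and Kwame → score 1.
Diego: beats Aisha, Ingrid, Rahul, Carlos, and Kwame → score 5.
Ingrid: beats Aisha and Rahul; loses to Diego, Carlos, and Kwame → score 2.
Rahul: loses to Aisha, Diego, Ingrid, Carlos, and Kwame → score 0.
Carlos: beats Aisha, Ingrid, and Rahul; ties Kwame; loses to Diego → score 3.5.
Kwame: beats Aisha, Ingrid, and Rahul; ties Carlos; loses to Diego → score 3.5.
Diego has the best pairwise record.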